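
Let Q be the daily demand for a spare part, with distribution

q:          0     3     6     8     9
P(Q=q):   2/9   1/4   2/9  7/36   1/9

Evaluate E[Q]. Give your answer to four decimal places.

4.6389

E[Q] = Σ q·P(Q=q)
 = 0·2/9 + 3·1/4 + 6·2/9 + 8·7/36 + 9·1/9
 = 0 + 3/4 + 4/3 + 14/9 + 1
 = 167/36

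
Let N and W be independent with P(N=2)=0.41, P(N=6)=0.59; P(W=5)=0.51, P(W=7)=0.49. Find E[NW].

E[NW] = Σ_n Σ_w nw · P(N=n)P(W=w)
 = 10·0.2091 + 14·0.2009 + 30·0.3009 + 42·0.2891
 = 2.091 + 2.8126 + 9.027 + 12.1422
 = 26.0728

26.0728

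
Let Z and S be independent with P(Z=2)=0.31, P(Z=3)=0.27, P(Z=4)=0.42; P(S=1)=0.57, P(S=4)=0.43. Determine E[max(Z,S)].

E[max(Z,S)] = Σ_z Σ_s max(z,s) · P(Z=z)P(S=s)
 = 2·0.1767 + 4·0.1333 + 3·0.1539 + 4·0.1161 + 4·0.2394 + 4·0.1806
 = 0.3534 + 0.5332 + 0.4617 + 0.4644 + 0.9576 + 0.7224
 = 3.4927

3.4927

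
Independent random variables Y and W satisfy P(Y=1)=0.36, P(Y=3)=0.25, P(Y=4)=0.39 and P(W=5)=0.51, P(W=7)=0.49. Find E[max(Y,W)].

E[max(Y,W)] = Σ_y Σ_w max(y,w) · P(Y=y)P(W=w)
 = 5·0.1836 + 7·0.1764 + 5·0.1275 + 7·0.1225 + 5·0.1989 + 7·0.1911
 = 0.918 + 1.2348 + 0.6375 + 0.8575 + 0.9945 + 1.3377
 = 5.98

5.98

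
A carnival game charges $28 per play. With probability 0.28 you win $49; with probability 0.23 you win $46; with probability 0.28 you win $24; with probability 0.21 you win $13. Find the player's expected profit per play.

E[payout] = 49·0.28 + 46·0.23 + 24·0.28 + 13·0.21
 = 13.72 + 10.58 + 6.72 + 2.73
 = 33.75
Net = 33.75 - 28 = 5.75

5.75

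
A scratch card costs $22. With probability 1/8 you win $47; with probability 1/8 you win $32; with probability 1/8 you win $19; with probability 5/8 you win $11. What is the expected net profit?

-2.875

E[payout] = 47·1/8 + 32·1/8 + 19·1/8 + 11·5/8
 = 47/8 + 4 + 19/8 + 55/8
 = 153/8
Net = 153/8 - 22 = -23/8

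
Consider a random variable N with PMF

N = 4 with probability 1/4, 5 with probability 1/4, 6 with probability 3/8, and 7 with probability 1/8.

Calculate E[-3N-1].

E[-3N-1] = Σ (-3n-1)·P(N=n)
 = (-13)·1/4 + (-16)·1/4 + (-19)·3/8 + (-22)·1/8
 = (-13/4) + (-4) + (-57/8) + (-11/4)
 = -137/8

-17.125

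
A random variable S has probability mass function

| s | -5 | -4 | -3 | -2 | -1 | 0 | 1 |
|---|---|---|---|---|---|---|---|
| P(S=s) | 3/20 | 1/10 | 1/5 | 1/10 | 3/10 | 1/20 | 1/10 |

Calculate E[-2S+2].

E[-2S+2] = Σ (-2s+2)·P(S=s)
 = 12·3/20 + 10·1/10 + 8·1/5 + 6·1/10 + 4·3/10 + 2·1/20 + 0·1/10
 = 9/5 + 1 + 8/5 + 3/5 + 6/5 + 1/10 + 0
 = 63/10

6.3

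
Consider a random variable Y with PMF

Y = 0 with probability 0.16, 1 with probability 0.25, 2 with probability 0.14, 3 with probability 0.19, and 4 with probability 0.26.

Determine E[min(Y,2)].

1.43

E[min(Y,2)] = Σ min(y,2)·P(Y=y)
 = 0·0.16 + 1·0.25 + 2·0.14 + 2·0.19 + 2·0.26
 = 0 + 0.25 + 0.28 + 0.38 + 0.52
 = 1.43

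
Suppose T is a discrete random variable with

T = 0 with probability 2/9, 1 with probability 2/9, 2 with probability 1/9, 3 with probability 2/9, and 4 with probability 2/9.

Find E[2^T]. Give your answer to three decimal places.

6.444

E[2^T] = Σ 2^t·P(T=t)
 = 1·2/9 + 2·2/9 + 4·1/9 + 8·2/9 + 16·2/9
 = 2/9 + 4/9 + 4/9 + 16/9 + 32/9
 = 58/9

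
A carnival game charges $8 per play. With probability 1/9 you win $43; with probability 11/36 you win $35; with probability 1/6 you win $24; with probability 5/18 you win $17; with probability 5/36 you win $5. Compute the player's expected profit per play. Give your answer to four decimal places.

E[payout] = 43·1/9 + 35·11/36 + 24·1/6 + 17·5/18 + 5·5/36
 = 43/9 + 385/36 + 4 + 85/18 + 25/36
 = 224/9
Net = 224/9 - 8 = 152/9

16.8889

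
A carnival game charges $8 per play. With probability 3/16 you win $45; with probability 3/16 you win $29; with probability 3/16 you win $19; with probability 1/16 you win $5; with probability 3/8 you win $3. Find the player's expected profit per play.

10.875

E[payout] = 45·3/16 + 29·3/16 + 19·3/16 + 5·1/16 + 3·3/8
 = 135/16 + 87/16 + 57/16 + 5/16 + 9/8
 = 151/8
Net = 151/8 - 8 = 87/8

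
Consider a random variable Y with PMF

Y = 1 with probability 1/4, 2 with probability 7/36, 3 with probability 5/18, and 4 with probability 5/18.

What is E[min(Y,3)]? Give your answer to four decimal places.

2.3056

E[min(Y,3)] = Σ min(y,3)·P(Y=y)
 = 1·1/4 + 2·7/36 + 3·5/18 + 3·5/18
 = 1/4 + 7/18 + 5/6 + 5/6
 = 83/36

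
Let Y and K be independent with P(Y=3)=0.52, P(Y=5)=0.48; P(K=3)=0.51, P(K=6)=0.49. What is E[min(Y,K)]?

E[min(Y,K)] = Σ_y Σ_k min(y,k) · P(Y=y)P(K=k)
 = 3·0.2652 + 3·0.2548 + 3·0.2448 + 5·0.2352
 = 0.7956 + 0.7644 + 0.7344 + 1.176
 = 3.4704

3.4704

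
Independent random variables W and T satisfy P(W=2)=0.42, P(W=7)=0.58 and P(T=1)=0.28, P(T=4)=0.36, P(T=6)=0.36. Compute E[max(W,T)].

5.8072

E[max(W,T)] = Σ_w Σ_t max(w,t) · P(W=w)P(T=t)
 = 2·0.1176 + 4·0.1512 + 6·0.1512 + 7·0.1624 + 7·0.2088 + 7·0.2088
 = 0.2352 + 0.6048 + 0.9072 + 1.1368 + 1.4616 + 1.4616
 = 5.8072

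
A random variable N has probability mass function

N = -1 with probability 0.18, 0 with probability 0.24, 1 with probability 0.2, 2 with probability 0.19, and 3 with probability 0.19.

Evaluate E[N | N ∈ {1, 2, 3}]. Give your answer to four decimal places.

1.9828

P(N ∈ {1, 2, 3}) = 0.2 + 0.19 + 0.19 = 0.58.
E[N | N ∈ {1, 2, 3}] = [1·0.2 + 2·0.19 + 3·0.19] / 0.58
 = 1.15 / 0.58
 = 115/58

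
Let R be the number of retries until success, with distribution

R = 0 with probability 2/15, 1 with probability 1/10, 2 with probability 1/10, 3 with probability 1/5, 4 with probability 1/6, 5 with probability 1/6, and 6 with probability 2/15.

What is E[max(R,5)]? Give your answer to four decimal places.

5.1333

E[max(R,5)] = Σ max(r,5)·P(R=r)
 = 5·2/15 + 5·1/10 + 5·1/10 + 5·1/5 + 5·1/6 + 5·1/6 + 6·2/15
 = 2/3 + 1/2 + 1/2 + 1 + 5/6 + 5/6 + 4/5
 = 77/15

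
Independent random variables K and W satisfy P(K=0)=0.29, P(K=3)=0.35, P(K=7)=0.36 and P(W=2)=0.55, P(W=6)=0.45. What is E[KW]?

13.566

E[KW] = Σ_k Σ_w kw · P(K=k)P(W=w)
 = 0·0.1595 + 0·0.1305 + 6·0.1925 + 18·0.1575 + 14·0.198 + 42·0.162
 = 0 + 0 + 1.155 + 2.835 + 2.772 + 6.804
 = 13.566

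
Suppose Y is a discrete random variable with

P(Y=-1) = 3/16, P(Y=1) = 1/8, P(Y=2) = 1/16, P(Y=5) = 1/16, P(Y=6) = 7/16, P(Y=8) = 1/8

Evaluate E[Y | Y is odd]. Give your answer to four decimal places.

0.6667

P(Y is odd) = 3/16 + 1/8 + 1/16 = 3/8.
E[Y | Y is odd] = [(-1)·3/16 + 1·1/8 + 5·1/16] / (3/8)
 = 1/4 / (3/8)
 = 2/3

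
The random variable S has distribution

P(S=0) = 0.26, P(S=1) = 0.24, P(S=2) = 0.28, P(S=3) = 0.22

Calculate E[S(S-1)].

E[S(S-1)] = Σ s(s-1)·P(S=s)
 = 0·0.26 + 0·0.24 + 2·0.28 + 6·0.22
 = 0 + 0 + 0.56 + 1.32
 = 1.88

1.88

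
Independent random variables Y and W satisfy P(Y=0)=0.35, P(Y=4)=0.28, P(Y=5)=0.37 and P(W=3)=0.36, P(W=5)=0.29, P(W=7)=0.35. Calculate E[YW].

14.7906

E[YW] = Σ_y Σ_w yw · P(Y=y)P(W=w)
 = 0·0.126 + 0·0.1015 + 0·0.1225 + 12·0.1008 + 20·0.0812 + 28·0.098 + 15·0.1332 + 25·0.1073 + 35·0.1295
 = 0 + 0 + 0 + 1.2096 + 1.624 + 2.744 + 1.998 + 2.6825 + 4.5325
 = 14.7906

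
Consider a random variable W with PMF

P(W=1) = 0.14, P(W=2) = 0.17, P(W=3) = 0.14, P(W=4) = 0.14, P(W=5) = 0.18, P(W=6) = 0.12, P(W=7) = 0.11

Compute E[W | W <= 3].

2

P(W <= 3) = 0.14 + 0.17 + 0.14 = 0.45.
E[W | W <= 3] = [1·0.14 + 2·0.17 + 3·0.14] / 0.45
 = 0.9 / 0.45
 = 2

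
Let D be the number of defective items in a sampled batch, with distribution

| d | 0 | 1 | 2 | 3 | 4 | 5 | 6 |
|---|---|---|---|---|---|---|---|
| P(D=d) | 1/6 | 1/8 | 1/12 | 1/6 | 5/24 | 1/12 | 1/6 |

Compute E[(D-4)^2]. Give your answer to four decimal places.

5.0417

E[(D-4)^2] = Σ (d-4)^2·P(D=d)
 = 16·1/6 + 9·1/8 + 4·1/12 + 1·1/6 + 0·5/24 + 1·1/12 + 4·1/6
 = 8/3 + 9/8 + 1/3 + 1/6 + 0 + 1/12 + 2/3
 = 121/24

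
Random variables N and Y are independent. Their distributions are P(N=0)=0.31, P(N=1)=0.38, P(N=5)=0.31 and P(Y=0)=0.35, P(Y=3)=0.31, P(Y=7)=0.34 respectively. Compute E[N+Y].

5.24

E[N+Y] = Σ_n Σ_y (n+y) · P(N=n)P(Y=y)
 = 0·0.1085 + 3·0.0961 + 7·0.1054 + 1·0.133 + 4·0.1178 + 8·0.1292 + 5·0.1085 + 8·0.0961 + 12·0.1054
 = 0 + 0.2883 + 0.7378 + 0.133 + 0.4712 + 1.0336 + 0.5425 + 0.7688 + 1.2648
 = 5.24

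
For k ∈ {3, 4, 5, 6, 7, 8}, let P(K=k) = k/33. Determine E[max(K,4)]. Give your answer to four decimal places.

6.1212

E[max(K,4)] = Σ max(k,4)·P(K=k)
 = 4·1/11 + 4·4/33 + 5·5/33 + 6·2/11 + 7·7/33 + 8·8/33
 = 4/11 + 16/33 + 25/33 + 12/11 + 49/33 + 64/33
 = 202/33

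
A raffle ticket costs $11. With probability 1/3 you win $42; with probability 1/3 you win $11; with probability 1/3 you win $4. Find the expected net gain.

8

E[payout] = 42·1/3 + 11·1/3 + 4·1/3
 = 14 + 11/3 + 4/3
 = 19
Net = 19 - 11 = 8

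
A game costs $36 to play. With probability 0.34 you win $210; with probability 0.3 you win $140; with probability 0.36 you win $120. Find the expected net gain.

E[payout] = 210·0.34 + 140·0.3 + 120·0.36
 = 71.4 + 42 + 43.2
 = 156.6
Net = 156.6 - 36 = 120.6

120.6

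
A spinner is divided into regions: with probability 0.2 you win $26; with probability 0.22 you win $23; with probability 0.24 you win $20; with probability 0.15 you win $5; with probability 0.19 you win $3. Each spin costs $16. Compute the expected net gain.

E[payout] = 26·0.2 + 23·0.22 + 20·0.24 + 5·0.15 + 3·0.19
 = 5.2 + 5.06 + 4.8 + 0.75 + 0.57
 = 16.38
Net = 16.38 - 16 = 0.38

0.38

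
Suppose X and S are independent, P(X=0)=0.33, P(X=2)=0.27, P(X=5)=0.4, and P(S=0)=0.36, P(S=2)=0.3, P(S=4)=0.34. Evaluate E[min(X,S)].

1.1296

E[min(X,S)] = Σ_x Σ_s min(x,s) · P(X=x)P(S=s)
 = 0·0.1188 + 0·0.099 + 0·0.1122 + 0·0.0972 + 2·0.081 + 2·0.0918 + 0·0.144 + 2·0.12 + 4·0.136
 = 0 + 0 + 0 + 0 + 0.162 + 0.1836 + 0 + 0.24 + 0.544
 = 1.1296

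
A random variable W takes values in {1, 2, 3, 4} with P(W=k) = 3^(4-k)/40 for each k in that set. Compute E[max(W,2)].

E[max(W,2)] = Σ max(w,2)·P(W=w)
 = 2·27/40 + 2·9/40 + 3·3/40 + 4·1/40
 = 27/20 + 9/20 + 9/40 + 1/10
 = 17/8

2.125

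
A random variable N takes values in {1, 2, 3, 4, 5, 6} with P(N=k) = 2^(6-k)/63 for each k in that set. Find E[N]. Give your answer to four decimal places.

E[N] = Σ n·P(N=n)
 = 1·32/63 + 2·16/63 + 3·8/63 + 4·4/63 + 5·2/63 + 6·1/63
 = 32/63 + 32/63 + 8/21 + 16/63 + 10/63 + 2/21
 = 40/21

1.9048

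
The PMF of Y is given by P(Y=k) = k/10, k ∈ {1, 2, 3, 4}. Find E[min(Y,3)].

2.6

E[min(Y,3)] = Σ min(y,3)·P(Y=y)
 = 1·1/10 + 2·1/5 + 3·3/10 + 3·2/5
 = 1/10 + 2/5 + 9/10 + 6/5
 = 13/5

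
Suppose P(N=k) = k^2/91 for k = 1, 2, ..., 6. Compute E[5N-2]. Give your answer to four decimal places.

E[5N-2] = Σ (5n-2)·P(N=n)
 = 3·1/91 + 8·4/91 + 13·9/91 + 18·16/91 + 23·25/91 + 28·36/91
 = 3/91 + 32/91 + 9/7 + 288/91 + 575/91 + 144/13
 = 289/13

22.2308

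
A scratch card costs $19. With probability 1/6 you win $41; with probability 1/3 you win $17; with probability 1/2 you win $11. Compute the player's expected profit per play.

-1

E[payout] = 41·1/6 + 17·1/3 + 11·1/2
 = 41/6 + 17/3 + 11/2
 = 18
Net = 18 - 19 = -1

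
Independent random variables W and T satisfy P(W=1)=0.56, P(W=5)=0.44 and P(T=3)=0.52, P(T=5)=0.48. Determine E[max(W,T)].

E[max(W,T)] = Σ_w Σ_t max(w,t) · P(W=w)P(T=t)
 = 3·0.2912 + 5·0.2688 + 5·0.2288 + 5·0.2112
 = 0.8736 + 1.344 + 1.144 + 1.056
 = 4.4176

4.4176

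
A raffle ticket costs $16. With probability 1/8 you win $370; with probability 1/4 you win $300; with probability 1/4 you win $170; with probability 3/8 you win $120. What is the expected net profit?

192.75

E[payout] = 370·1/8 + 300·1/4 + 170·1/4 + 120·3/8
 = 185/4 + 75 + 85/2 + 45
 = 835/4
Net = 835/4 - 16 = 771/4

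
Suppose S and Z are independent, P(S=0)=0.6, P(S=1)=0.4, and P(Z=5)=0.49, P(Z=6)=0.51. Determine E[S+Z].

5.91

E[S+Z] = Σ_s Σ_z (s+z) · P(S=s)P(Z=z)
 = 5·0.294 + 6·0.306 + 6·0.196 + 7·0.204
 = 1.47 + 1.836 + 1.176 + 1.428
 = 5.91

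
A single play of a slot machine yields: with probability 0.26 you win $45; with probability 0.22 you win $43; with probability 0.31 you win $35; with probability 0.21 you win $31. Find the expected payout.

E[payout] = 45·0.26 + 43·0.22 + 35·0.31 + 31·0.21
 = 11.7 + 9.46 + 10.85 + 6.51
 = 38.52

38.52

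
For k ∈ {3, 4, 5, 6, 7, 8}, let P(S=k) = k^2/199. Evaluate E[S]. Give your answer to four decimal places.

E[S] = Σ s·P(S=s)
 = 3·9/199 + 4·16/199 + 5·25/199 + 6·36/199 + 7·49/199 + 8·64/199
 = 27/199 + 64/199 + 125/199 + 216/199 + 343/199 + 512/199
 = 1287/199

6.4673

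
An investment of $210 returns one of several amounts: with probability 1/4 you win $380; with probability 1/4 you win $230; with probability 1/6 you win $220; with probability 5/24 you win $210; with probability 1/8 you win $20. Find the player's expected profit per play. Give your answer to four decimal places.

25.4167

E[payout] = 380·1/4 + 230·1/4 + 220·1/6 + 210·5/24 + 20·1/8
 = 95 + 115/2 + 110/3 + 175/4 + 5/2
 = 2825/12
Net = 2825/12 - 210 = 305/12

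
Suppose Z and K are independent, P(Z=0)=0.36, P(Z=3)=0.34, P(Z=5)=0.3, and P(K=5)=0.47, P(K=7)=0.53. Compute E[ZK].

E[ZK] = Σ_z Σ_k zk · P(Z=z)P(K=k)
 = 0·0.1692 + 0·0.1908 + 15·0.1598 + 21·0.1802 + 25·0.141 + 35·0.159
 = 0 + 0 + 2.397 + 3.7842 + 3.525 + 5.565
 = 15.2712

15.2712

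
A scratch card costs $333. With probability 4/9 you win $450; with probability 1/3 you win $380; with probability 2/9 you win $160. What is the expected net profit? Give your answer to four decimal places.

E[payout] = 450·4/9 + 380·1/3 + 160·2/9
 = 200 + 380/3 + 320/9
 = 3260/9
Net = 3260/9 - 333 = 263/9

29.2222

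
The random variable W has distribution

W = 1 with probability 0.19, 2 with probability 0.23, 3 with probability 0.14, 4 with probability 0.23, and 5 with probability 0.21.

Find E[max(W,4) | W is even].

P(W is even) = 0.23 + 0.23 = 0.46.
E[max(W,4) | W is even] = [4·0.23 + 4·0.23] / 0.46
 = 1.84 / 0.46
 = 4

4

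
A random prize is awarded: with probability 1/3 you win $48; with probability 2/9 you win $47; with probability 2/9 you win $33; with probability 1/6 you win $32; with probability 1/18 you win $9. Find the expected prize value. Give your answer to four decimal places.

E[payout] = 48·1/3 + 47·2/9 + 33·2/9 + 32·1/6 + 9·1/18
 = 16 + 94/9 + 22/3 + 16/3 + 1/2
 = 713/18

39.6111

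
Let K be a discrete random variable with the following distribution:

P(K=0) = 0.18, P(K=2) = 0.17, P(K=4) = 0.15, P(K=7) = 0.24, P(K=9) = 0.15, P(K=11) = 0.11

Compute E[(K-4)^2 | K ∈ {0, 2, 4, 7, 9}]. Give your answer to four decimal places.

P(K ∈ {0, 2, 4, 7, 9}) = 0.18 + 0.17 + 0.15 + 0.24 + 0.15 = 0.89.
E[(K-4)^2 | K ∈ {0, 2, 4, 7, 9}] = [16·0.18 + 4·0.17 + 0·0.15 + 9·0.24 + 25·0.15] / 0.89
 = 9.47 / 0.89
 = 947/89

10.6404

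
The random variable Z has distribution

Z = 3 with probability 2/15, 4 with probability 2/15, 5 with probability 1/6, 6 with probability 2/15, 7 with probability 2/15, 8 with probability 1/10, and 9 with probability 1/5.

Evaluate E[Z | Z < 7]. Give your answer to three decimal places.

P(Z < 7) = 2/15 + 2/15 + 1/6 + 2/15 = 17/30.
E[Z | Z < 7] = [3·2/15 + 4·2/15 + 5·1/6 + 6·2/15] / (17/30)
 = 77/30 / (17/30)
 = 77/17

4.529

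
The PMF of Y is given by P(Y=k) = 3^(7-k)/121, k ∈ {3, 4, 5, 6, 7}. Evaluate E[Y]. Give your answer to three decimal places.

E[Y] = Σ y·P(Y=y)
 = 3·81/121 + 4·27/121 + 5·9/121 + 6·3/121 + 7·1/121
 = 243/121 + 108/121 + 45/121 + 18/121 + 7/121
 = 421/121

3.479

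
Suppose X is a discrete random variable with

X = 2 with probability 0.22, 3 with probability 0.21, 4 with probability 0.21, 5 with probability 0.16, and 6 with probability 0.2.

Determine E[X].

3.91

E[X] = Σ x·P(X=x)
 = 2·0.22 + 3·0.21 + 4·0.21 + 5·0.16 + 6·0.2
 = 0.44 + 0.63 + 0.84 + 0.8 + 1.2
 = 3.91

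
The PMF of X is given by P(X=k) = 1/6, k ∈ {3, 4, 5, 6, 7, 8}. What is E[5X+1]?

28.5

E[5X+1] = Σ (5x+1)·P(X=x)
 = 16·1/6 + 21·1/6 + 26·1/6 + 31·1/6 + 36·1/6 + 41·1/6
 = 8/3 + 7/2 + 13/3 + 31/6 + 6 + 41/6
 = 57/2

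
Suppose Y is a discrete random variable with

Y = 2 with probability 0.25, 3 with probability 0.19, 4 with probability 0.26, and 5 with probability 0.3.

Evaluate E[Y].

3.61

E[Y] = Σ y·P(Y=y)
 = 2·0.25 + 3·0.19 + 4·0.26 + 5·0.3
 = 0.5 + 0.57 + 1.04 + 1.5
 = 3.61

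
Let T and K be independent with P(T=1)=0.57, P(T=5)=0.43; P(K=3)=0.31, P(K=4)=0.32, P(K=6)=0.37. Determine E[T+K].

7.15

E[T+K] = Σ_t Σ_k (t+k) · P(T=t)P(K=k)
 = 4·0.1767 + 5·0.1824 + 7·0.2109 + 8·0.1333 + 9·0.1376 + 11·0.1591
 = 0.7068 + 0.912 + 1.4763 + 1.0664 + 1.2384 + 1.7501
 = 7.15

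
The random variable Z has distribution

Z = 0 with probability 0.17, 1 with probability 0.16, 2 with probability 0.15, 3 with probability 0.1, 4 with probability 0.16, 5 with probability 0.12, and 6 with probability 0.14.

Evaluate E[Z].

E[Z] = Σ z·P(Z=z)
 = 0·0.17 + 1·0.16 + 2·0.15 + 3·0.1 + 4·0.16 + 5·0.12 + 6·0.14
 = 0 + 0.16 + 0.3 + 0.3 + 0.64 + 0.6 + 0.84
 = 2.84

2.84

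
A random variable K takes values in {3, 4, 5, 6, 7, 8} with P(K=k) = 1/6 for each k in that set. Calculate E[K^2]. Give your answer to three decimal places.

E[K^2] = Σ k^2·P(K=k)
 = 9·1/6 + 16·1/6 + 25·1/6 + 36·1/6 + 49·1/6 + 64·1/6
 = 3/2 + 8/3 + 25/6 + 6 + 49/6 + 32/3
 = 199/6

33.167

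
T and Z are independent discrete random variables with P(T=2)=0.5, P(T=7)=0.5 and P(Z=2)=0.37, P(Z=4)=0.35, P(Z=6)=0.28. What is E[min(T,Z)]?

E[min(T,Z)] = Σ_t Σ_z min(t,z) · P(T=t)P(Z=z)
 = 2·0.185 + 2·0.175 + 2·0.14 + 2·0.185 + 4·0.175 + 6·0.14
 = 0.37 + 0.35 + 0.28 + 0.37 + 0.7 + 0.84
 = 2.91

2.91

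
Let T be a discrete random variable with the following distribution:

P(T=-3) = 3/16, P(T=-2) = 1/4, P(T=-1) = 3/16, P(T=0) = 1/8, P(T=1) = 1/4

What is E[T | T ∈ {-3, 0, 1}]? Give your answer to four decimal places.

-0.5556

P(T ∈ {-3, 0, 1}) = 3/16 + 1/8 + 1/4 = 9/16.
E[T | T ∈ {-3, 0, 1}] = [(-3)·3/16 + 0·1/8 + 1·1/4] / (9/16)
 = -5/16 / (9/16)
 = -5/9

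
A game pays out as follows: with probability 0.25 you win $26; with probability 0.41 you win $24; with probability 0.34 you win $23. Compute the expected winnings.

E[payout] = 26·0.25 + 24·0.41 + 23·0.34
 = 6.5 + 9.84 + 7.82
 = 24.16

24.16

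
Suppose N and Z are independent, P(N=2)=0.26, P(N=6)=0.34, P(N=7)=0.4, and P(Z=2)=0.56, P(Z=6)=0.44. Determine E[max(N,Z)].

5.8176

E[max(N,Z)] = Σ_n Σ_z max(n,z) · P(N=n)P(Z=z)
 = 2·0.1456 + 6·0.1144 + 6·0.1904 + 6·0.1496 + 7·0.224 + 7·0.176
 = 0.2912 + 0.6864 + 1.1424 + 0.8976 + 1.568 + 1.232
 = 5.8176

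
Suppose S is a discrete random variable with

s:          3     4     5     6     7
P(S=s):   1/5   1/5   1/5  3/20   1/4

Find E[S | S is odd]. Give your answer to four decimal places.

5.1538

P(S is odd) = 1/5 + 1/5 + 1/4 = 13/20.
E[S | S is odd] = [3·1/5 + 5·1/5 + 7·1/4] / (13/20)
 = 67/20 / (13/20)
 = 67/13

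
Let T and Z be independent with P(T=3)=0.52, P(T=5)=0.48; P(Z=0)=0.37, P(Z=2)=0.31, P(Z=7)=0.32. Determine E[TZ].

11.3256

E[TZ] = Σ_t Σ_z tz · P(T=t)P(Z=z)
 = 0·0.1924 + 6·0.1612 + 21·0.1664 + 0·0.1776 + 10·0.1488 + 35·0.1536
 = 0 + 0.9672 + 3.4944 + 0 + 1.488 + 5.376
 = 11.3256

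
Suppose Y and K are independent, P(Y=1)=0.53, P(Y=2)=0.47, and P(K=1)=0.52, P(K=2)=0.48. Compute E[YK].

E[YK] = Σ_y Σ_k yk · P(Y=y)P(K=k)
 = 1·0.2756 + 2·0.2544 + 2·0.2444 + 4·0.2256
 = 0.2756 + 0.5088 + 0.4888 + 0.9024
 = 2.1756

2.1756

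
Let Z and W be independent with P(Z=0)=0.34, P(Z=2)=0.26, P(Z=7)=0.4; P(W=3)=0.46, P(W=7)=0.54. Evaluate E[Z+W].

8.48

E[Z+W] = Σ_z Σ_w (z+w) · P(Z=z)P(W=w)
 = 3·0.1564 + 7·0.1836 + 5·0.1196 + 9·0.1404 + 10·0.184 + 14·0.216
 = 0.4692 + 1.2852 + 0.598 + 1.2636 + 1.84 + 3.024
 = 8.48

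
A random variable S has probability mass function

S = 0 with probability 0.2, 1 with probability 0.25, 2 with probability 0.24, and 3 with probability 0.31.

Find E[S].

1.66

E[S] = Σ s·P(S=s)
 = 0·0.2 + 1·0.25 + 2·0.24 + 3·0.31
 = 0 + 0.25 + 0.48 + 0.93
 = 1.66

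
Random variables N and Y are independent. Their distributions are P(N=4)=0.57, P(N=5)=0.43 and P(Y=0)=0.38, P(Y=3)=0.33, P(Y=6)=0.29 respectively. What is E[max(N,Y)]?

4.8853

E[max(N,Y)] = Σ_n Σ_y max(n,y) · P(N=n)P(Y=y)
 = 4·0.2166 + 4·0.1881 + 6·0.1653 + 5·0.1634 + 5·0.1419 + 6·0.1247
 = 0.8664 + 0.7524 + 0.9918 + 0.817 + 0.7095 + 0.7482
 = 4.8853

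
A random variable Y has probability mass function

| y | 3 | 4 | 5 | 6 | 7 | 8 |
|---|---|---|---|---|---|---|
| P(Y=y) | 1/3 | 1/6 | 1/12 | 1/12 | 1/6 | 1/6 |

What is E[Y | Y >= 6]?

P(Y >= 6) = 1/12 + 1/6 + 1/6 = 5/12.
E[Y | Y >= 6] = [6·1/12 + 7·1/6 + 8·1/6] / (5/12)
 = 3 / (5/12)
 = 36/5

7.2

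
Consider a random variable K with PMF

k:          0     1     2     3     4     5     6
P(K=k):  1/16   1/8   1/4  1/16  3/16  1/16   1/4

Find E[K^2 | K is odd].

9

P(K is odd) = 1/8 + 1/16 + 1/16 = 1/4.
E[K^2 | K is odd] = [1·1/8 + 9·1/16 + 25·1/16] / (1/4)
 = 9/4 / (1/4)
 = 9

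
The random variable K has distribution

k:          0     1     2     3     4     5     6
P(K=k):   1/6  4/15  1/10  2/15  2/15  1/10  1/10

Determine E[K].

E[K] = Σ k·P(K=k)
 = 0·1/6 + 1·4/15 + 2·1/10 + 3·2/15 + 4·2/15 + 5·1/10 + 6·1/10
 = 0 + 4/15 + 1/5 + 2/5 + 8/15 + 1/2 + 3/5
 = 5/2

2.5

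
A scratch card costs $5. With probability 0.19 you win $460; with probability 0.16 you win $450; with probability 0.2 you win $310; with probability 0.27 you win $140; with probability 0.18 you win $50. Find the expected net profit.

263.2

E[payout] = 460·0.19 + 450·0.16 + 310·0.2 + 140·0.27 + 50·0.18
 = 87.4 + 72 + 62 + 37.8 + 9
 = 268.2
Net = 268.2 - 5 = 263.2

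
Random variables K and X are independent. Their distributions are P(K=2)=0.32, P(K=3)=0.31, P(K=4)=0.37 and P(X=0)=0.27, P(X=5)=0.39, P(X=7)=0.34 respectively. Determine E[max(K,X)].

E[max(K,X)] = Σ_k Σ_x max(k,x) · P(K=k)P(X=x)
 = 2·0.0864 + 5·0.1248 + 7·0.1088 + 3·0.0837 + 5·0.1209 + 7·0.1054 + 4·0.0999 + 5·0.1443 + 7·0.1258
 = 0.1728 + 0.624 + 0.7616 + 0.2511 + 0.6045 + 0.7378 + 0.3996 + 0.7215 + 0.8806
 = 5.1535

5.1535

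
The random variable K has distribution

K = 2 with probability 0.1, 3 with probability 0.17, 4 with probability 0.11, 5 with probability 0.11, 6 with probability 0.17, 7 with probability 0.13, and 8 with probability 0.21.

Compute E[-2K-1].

-11.62

E[-2K-1] = Σ (-2k-1)·P(K=k)
 = (-5)·0.1 + (-7)·0.17 + (-9)·0.11 + (-11)·0.11 + (-13)·0.17 + (-15)·0.13 + (-17)·0.21
 = (-0.5) + (-1.19) + (-0.99) + (-1.21) + (-2.21) + (-1.95) + (-3.57)
 = -11.62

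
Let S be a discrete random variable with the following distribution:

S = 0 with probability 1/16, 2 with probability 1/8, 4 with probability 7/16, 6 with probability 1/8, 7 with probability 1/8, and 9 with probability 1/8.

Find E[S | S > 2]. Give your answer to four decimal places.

5.5385

P(S > 2) = 7/16 + 1/8 + 1/8 + 1/8 = 13/16.
E[S | S > 2] = [4·7/16 + 6·1/8 + 7·1/8 + 9·1/8] / (13/16)
 = 9/2 / (13/16)
 = 72/13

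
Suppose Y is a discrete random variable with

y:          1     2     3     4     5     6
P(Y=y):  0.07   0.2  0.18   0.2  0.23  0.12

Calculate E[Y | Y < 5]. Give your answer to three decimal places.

P(Y < 5) = 0.07 + 0.2 + 0.18 + 0.2 = 0.65.
E[Y | Y < 5] = [1·0.07 + 2·0.2 + 3·0.18 + 4·0.2] / 0.65
 = 1.81 / 0.65
 = 181/65

2.785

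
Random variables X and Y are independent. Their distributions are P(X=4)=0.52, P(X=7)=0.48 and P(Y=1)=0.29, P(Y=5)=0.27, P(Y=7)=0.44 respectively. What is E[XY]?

25.6768

E[XY] = Σ_x Σ_y xy · P(X=x)P(Y=y)
 = 4·0.1508 + 20·0.1404 + 28·0.2288 + 7·0.1392 + 35·0.1296 + 49·0.2112
 = 0.6032 + 2.808 + 6.4064 + 0.9744 + 4.536 + 10.3488
 = 25.6768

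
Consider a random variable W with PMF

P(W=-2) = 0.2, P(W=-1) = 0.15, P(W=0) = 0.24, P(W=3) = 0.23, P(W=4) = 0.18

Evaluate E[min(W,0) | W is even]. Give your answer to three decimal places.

P(W is even) = 0.2 + 0.24 + 0.18 = 0.62.
E[min(W,0) | W is even] = [(-2)·0.2 + 0·0.24 + 0·0.18] / 0.62
 = -0.4 / 0.62
 = -20/31

-0.645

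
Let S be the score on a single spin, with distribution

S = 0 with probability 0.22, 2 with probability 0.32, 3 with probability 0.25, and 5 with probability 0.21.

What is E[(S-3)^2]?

E[(S-3)^2] = Σ (s-3)^2·P(S=s)
 = 9·0.22 + 1·0.32 + 0·0.25 + 4·0.21
 = 1.98 + 0.32 + 0 + 0.84
 = 3.14

3.14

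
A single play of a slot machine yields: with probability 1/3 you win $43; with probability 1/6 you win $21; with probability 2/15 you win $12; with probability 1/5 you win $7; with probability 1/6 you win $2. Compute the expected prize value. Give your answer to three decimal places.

E[payout] = 43·1/3 + 21·1/6 + 12·2/15 + 7·1/5 + 2·1/6
 = 43/3 + 7/2 + 8/5 + 7/5 + 1/3
 = 127/6

21.167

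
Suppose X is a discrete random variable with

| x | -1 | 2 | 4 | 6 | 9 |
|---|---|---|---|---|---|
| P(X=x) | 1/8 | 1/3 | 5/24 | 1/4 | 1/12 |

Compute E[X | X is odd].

P(X is odd) = 1/8 + 1/12 = 5/24.
E[X | X is odd] = [(-1)·1/8 + 9·1/12] / (5/24)
 = 5/8 / (5/24)
 = 3

3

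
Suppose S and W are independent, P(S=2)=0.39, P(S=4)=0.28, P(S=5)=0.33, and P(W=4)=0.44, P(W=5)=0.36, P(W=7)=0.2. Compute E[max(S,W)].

E[max(S,W)] = Σ_s Σ_w max(s,w) · P(S=s)P(W=w)
 = 4·0.1716 + 5·0.1404 + 7·0.078 + 4·0.1232 + 5·0.1008 + 7·0.056 + 5·0.1452 + 5·0.1188 + 7·0.066
 = 0.6864 + 0.702 + 0.546 + 0.4928 + 0.504 + 0.392 + 0.726 + 0.594 + 0.462
 = 5.1052

5.1052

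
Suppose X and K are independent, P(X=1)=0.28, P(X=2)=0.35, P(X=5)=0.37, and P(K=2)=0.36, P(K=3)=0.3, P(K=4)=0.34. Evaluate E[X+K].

5.81

E[X+K] = Σ_x Σ_k (x+k) · P(X=x)P(K=k)
 = 3·0.1008 + 4·0.084 + 5·0.0952 + 4·0.126 + 5·0.105 + 6·0.119 + 7·0.1332 + 8·0.111 + 9·0.1258
 = 0.3024 + 0.336 + 0.476 + 0.504 + 0.525 + 0.714 + 0.9324 + 0.888 + 1.1322
 = 5.81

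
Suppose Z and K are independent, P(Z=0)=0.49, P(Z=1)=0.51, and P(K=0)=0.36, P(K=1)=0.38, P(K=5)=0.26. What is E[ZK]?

0.8568

E[ZK] = Σ_z Σ_k zk · P(Z=z)P(K=k)
 = 0·0.1764 + 0·0.1862 + 0·0.1274 + 0·0.1836 + 1·0.1938 + 5·0.1326
 = 0 + 0 + 0 + 0 + 0.1938 + 0.663
 = 0.8568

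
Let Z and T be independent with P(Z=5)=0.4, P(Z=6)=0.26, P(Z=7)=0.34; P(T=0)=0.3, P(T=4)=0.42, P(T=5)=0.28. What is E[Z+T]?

9.02

E[Z+T] = Σ_z Σ_t (z+t) · P(Z=z)P(T=t)
 = 5·0.12 + 9·0.168 + 10·0.112 + 6·0.078 + 10·0.1092 + 11·0.0728 + 7·0.102 + 11·0.1428 + 12·0.0952
 = 0.6 + 1.512 + 1.12 + 0.468 + 1.092 + 0.8008 + 0.714 + 1.5708 + 1.1424
 = 9.02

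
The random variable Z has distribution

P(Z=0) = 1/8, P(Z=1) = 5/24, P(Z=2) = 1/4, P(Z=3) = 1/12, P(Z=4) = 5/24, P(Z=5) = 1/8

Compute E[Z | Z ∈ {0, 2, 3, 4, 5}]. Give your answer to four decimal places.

P(Z ∈ {0, 2, 3, 4, 5}) = 1/8 + 1/4 + 1/12 + 5/24 + 1/8 = 19/24.
E[Z | Z ∈ {0, 2, 3, 4, 5}] = [0·1/8 + 2·1/4 + 3·1/12 + 4·5/24 + 5·1/8] / (19/24)
 = 53/24 / (19/24)
 = 53/19

2.7895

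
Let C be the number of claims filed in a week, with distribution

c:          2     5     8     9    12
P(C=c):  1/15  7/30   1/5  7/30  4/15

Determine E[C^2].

E[C^2] = Σ c^2·P(C=c)
 = 4·1/15 + 25·7/30 + 64·1/5 + 81·7/30 + 144·4/15
 = 4/15 + 35/6 + 64/5 + 189/10 + 192/5
 = 381/5

76.2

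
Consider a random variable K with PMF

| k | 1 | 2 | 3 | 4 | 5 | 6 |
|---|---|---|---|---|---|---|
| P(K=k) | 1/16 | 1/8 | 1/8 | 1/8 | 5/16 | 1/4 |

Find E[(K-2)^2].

E[(K-2)^2] = Σ (k-2)^2·P(K=k)
 = 1·1/16 + 0·1/8 + 1·1/8 + 4·1/8 + 9·5/16 + 16·1/4
 = 1/16 + 0 + 1/8 + 1/2 + 45/16 + 4
 = 15/2

7.5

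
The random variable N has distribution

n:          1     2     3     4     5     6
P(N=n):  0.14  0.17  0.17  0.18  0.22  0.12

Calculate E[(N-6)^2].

8.69

E[(N-6)^2] = Σ (n-6)^2·P(N=n)
 = 25·0.14 + 16·0.17 + 9·0.17 + 4·0.18 + 1·0.22 + 0·0.12
 = 3.5 + 2.72 + 1.53 + 0.72 + 0.22 + 0
 = 8.69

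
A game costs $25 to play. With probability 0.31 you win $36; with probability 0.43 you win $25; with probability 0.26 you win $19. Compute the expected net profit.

E[payout] = 36·0.31 + 25·0.43 + 19·0.26
 = 11.16 + 10.75 + 4.94
 = 26.85
Net = 26.85 - 25 = 1.85

1.85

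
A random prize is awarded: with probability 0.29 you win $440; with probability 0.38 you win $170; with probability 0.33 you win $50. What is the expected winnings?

E[payout] = 440·0.29 + 170·0.38 + 50·0.33
 = 127.6 + 64.6 + 16.5
 = 208.7

208.7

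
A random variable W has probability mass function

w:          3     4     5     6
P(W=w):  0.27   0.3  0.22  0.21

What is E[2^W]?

E[2^W] = Σ 2^w·P(W=w)
 = 8·0.27 + 16·0.3 + 32·0.22 + 64·0.21
 = 2.16 + 4.8 + 7.04 + 13.44
 = 27.44

27.44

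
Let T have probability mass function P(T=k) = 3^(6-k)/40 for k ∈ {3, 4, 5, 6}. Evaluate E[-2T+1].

-5.9

E[-2T+1] = Σ (-2t+1)·P(T=t)
 = (-5)·27/40 + (-7)·9/40 + (-9)·3/40 + (-11)·1/40
 = (-27/8) + (-63/40) + (-27/40) + (-11/40)
 = -59/10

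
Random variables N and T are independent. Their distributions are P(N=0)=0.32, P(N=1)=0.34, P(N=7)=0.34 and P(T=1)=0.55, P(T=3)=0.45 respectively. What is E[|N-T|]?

E[|N-T|] = Σ_n Σ_t |n-t| · P(N=n)P(T=t)
 = 1·0.176 + 3·0.144 + 0·0.187 + 2·0.153 + 6·0.187 + 4·0.153
 = 0.176 + 0.432 + 0 + 0.306 + 1.122 + 0.612
 = 2.648

2.648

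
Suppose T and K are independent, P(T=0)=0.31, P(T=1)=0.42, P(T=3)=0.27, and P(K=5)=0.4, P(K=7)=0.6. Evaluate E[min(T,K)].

E[min(T,K)] = Σ_t Σ_k min(t,k) · P(T=t)P(K=k)
 = 0·0.124 + 0·0.186 + 1·0.168 + 1·0.252 + 3·0.108 + 3·0.162
 = 0 + 0 + 0.168 + 0.252 + 0.324 + 0.486
 = 1.23

1.23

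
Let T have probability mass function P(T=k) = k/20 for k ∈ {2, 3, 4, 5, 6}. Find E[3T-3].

E[3T-3] = Σ (3t-3)·P(T=t)
 = 3·1/10 + 6·3/20 + 9·1/5 + 12·1/4 + 15·3/10
 = 3/10 + 9/10 + 9/5 + 3 + 9/2
 = 21/2

10.5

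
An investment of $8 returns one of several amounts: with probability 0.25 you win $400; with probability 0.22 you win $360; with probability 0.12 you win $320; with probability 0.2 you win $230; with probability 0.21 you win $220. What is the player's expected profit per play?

301.8

E[payout] = 400·0.25 + 360·0.22 + 320·0.12 + 230·0.2 + 220·0.21
 = 100 + 79.2 + 38.4 + 46 + 46.2
 = 309.8
Net = 309.8 - 8 = 301.8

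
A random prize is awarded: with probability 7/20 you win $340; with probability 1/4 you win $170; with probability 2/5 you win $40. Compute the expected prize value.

177.5

E[payout] = 340·7/20 + 170·1/4 + 40·2/5
 = 119 + 85/2 + 16
 = 355/2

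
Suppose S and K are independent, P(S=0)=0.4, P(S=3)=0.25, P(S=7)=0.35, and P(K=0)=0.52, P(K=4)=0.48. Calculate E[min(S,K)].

1.032

E[min(S,K)] = Σ_s Σ_k min(s,k) · P(S=s)P(K=k)
 = 0·0.208 + 0·0.192 + 0·0.13 + 3·0.12 + 0·0.182 + 4·0.168
 = 0 + 0 + 0 + 0.36 + 0 + 0.672
 = 1.032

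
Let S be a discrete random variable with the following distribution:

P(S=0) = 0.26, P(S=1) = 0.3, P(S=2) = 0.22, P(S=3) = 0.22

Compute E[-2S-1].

E[-2S-1] = Σ (-2s-1)·P(S=s)
 = (-1)·0.26 + (-3)·0.3 + (-5)·0.22 + (-7)·0.22
 = (-0.26) + (-0.9) + (-1.1) + (-1.54)
 = -3.8

-3.8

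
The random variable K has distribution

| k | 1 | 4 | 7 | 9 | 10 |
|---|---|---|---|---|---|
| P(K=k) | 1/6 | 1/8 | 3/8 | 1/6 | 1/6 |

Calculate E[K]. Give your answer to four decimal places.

6.4583

E[K] = Σ k·P(K=k)
 = 1·1/6 + 4·1/8 + 7·3/8 + 9·1/6 + 10·1/6
 = 1/6 + 1/2 + 21/8 + 3/2 + 5/3
 = 155/24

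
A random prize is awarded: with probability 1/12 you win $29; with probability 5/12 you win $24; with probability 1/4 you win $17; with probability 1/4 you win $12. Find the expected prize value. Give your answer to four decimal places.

19.6667

E[payout] = 29·1/12 + 24·5/12 + 17·1/4 + 12·1/4
 = 29/12 + 10 + 17/4 + 3
 = 59/3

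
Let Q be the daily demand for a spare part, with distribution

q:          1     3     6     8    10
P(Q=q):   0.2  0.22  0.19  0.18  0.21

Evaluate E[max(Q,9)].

9.21

E[max(Q,9)] = Σ max(q,9)·P(Q=q)
 = 9·0.2 + 9·0.22 + 9·0.19 + 9·0.18 + 10·0.21
 = 1.8 + 1.98 + 1.71 + 1.62 + 2.1
 = 9.21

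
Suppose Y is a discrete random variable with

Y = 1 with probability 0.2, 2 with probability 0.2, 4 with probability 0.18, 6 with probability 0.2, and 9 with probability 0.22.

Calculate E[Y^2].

E[Y^2] = Σ y^2·P(Y=y)
 = 1·0.2 + 4·0.2 + 16·0.18 + 36·0.2 + 81·0.22
 = 0.2 + 0.8 + 2.88 + 7.2 + 17.82
 = 28.9

28.9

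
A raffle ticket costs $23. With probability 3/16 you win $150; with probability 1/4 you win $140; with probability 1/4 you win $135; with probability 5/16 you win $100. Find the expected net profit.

105.125

E[payout] = 150·3/16 + 140·1/4 + 135·1/4 + 100·5/16
 = 225/8 + 35 + 135/4 + 125/4
 = 1025/8
Net = 1025/8 - 23 = 841/8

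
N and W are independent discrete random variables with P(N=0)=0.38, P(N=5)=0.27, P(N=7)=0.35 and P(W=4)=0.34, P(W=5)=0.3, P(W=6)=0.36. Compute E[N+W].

E[N+W] = Σ_n Σ_w (n+w) · P(N=n)P(W=w)
 = 4·0.1292 + 5·0.114 + 6·0.1368 + 9·0.0918 + 10·0.081 + 11·0.0972 + 11·0.119 + 12·0.105 + 13·0.126
 = 0.5168 + 0.57 + 0.8208 + 0.8262 + 0.81 + 1.0692 + 1.309 + 1.26 + 1.638
 = 8.82

8.82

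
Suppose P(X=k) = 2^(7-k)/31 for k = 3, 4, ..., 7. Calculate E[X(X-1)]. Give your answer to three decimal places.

12.065

E[X(X-1)] = Σ x(x-1)·P(X=x)
 = 6·16/31 + 12·8/31 + 20·4/31 + 30·2/31 + 42·1/31
 = 96/31 + 96/31 + 80/31 + 60/31 + 42/31
 = 374/31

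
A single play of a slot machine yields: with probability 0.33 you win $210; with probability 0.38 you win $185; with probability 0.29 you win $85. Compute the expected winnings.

E[payout] = 210·0.33 + 185·0.38 + 85·0.29
 = 69.3 + 70.3 + 24.65
 = 164.25

164.25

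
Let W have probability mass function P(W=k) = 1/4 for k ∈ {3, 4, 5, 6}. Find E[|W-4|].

1

E[|W-4|] = Σ |w-4|·P(W=w)
 = 1·1/4 + 0·1/4 + 1·1/4 + 2·1/4
 = 1/4 + 0 + 1/4 + 1/2
 = 1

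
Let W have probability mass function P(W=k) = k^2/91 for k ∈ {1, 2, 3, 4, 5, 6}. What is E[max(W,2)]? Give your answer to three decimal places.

E[max(W,2)] = Σ max(w,2)·P(W=w)
 = 2·1/91 + 2·4/91 + 3·9/91 + 4·16/91 + 5·25/91 + 6·36/91
 = 2/91 + 8/91 + 27/91 + 64/91 + 125/91 + 216/91
 = 34/7

4.857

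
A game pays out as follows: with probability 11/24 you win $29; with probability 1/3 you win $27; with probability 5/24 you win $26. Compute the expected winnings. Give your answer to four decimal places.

27.7083

E[payout] = 29·11/24 + 27·1/3 + 26·5/24
 = 319/24 + 9 + 65/12
 = 665/24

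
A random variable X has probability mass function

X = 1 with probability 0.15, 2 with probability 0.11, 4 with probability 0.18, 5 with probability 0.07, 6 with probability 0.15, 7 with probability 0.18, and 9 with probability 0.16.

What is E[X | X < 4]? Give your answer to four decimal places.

P(X < 4) = 0.15 + 0.11 = 0.26.
E[X | X < 4] = [1·0.15 + 2·0.11] / 0.26
 = 0.37 / 0.26
 = 37/26

1.4231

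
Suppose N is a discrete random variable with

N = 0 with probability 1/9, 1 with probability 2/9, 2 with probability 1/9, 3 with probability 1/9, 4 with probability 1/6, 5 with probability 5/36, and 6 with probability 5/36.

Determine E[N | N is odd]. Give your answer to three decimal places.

2.647

P(N is odd) = 2/9 + 1/9 + 5/36 = 17/36.
E[N | N is odd] = [1·2/9 + 3·1/9 + 5·5/36] / (17/36)
 = 5/4 / (17/36)
 = 45/17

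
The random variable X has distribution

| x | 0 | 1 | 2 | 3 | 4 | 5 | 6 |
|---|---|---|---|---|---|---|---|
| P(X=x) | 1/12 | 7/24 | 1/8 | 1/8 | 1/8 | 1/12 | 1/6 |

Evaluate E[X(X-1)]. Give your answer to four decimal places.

9.1667

E[X(X-1)] = Σ x(x-1)·P(X=x)
 = 0·1/12 + 0·7/24 + 2·1/8 + 6·1/8 + 12·1/8 + 20·1/12 + 30·1/6
 = 0 + 0 + 1/4 + 3/4 + 3/2 + 5/3 + 5
 = 55/6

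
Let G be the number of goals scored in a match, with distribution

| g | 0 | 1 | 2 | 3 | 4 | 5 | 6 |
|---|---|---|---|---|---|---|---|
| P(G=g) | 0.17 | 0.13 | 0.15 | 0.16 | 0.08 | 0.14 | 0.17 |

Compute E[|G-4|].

2.01

E[|G-4|] = Σ |g-4|·P(G=g)
 = 4·0.17 + 3·0.13 + 2·0.15 + 1·0.16 + 0·0.08 + 1·0.14 + 2·0.17
 = 0.68 + 0.39 + 0.3 + 0.16 + 0 + 0.14 + 0.34
 = 2.01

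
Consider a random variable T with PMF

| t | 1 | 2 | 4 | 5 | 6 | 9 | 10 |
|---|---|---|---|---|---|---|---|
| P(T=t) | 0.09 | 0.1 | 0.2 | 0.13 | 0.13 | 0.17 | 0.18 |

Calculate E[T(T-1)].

37.54

E[T(T-1)] = Σ t(t-1)·P(T=t)
 = 0·0.09 + 2·0.1 + 12·0.2 + 20·0.13 + 30·0.13 + 72·0.17 + 90·0.18
 = 0 + 0.2 + 2.4 + 2.6 + 3.9 + 12.24 + 16.2
 = 37.54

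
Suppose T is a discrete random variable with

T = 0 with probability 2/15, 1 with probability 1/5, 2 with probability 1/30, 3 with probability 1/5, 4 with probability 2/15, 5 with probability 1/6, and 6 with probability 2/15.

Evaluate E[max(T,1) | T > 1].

P(T > 1) = 1/30 + 1/5 + 2/15 + 1/6 + 2/15 = 2/3.
E[max(T,1) | T > 1] = [2·1/30 + 3·1/5 + 4·2/15 + 5·1/6 + 6·2/15] / (2/3)
 = 17/6 / (2/3)
 = 17/4

4.25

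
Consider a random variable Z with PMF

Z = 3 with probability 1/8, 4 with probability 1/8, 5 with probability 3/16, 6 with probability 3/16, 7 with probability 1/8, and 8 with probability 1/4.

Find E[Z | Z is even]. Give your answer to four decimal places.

6.4444

P(Z is even) = 1/8 + 3/16 + 1/4 = 9/16.
E[Z | Z is even] = [4·1/8 + 6·3/16 + 8·1/4] / (9/16)
 = 29/8 / (9/16)
 = 58/9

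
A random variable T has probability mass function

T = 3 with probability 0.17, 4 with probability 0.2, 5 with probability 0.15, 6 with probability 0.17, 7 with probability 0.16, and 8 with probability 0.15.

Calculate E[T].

E[T] = Σ t·P(T=t)
 = 3·0.17 + 4·0.2 + 5·0.15 + 6·0.17 + 7·0.16 + 8·0.15
 = 0.51 + 0.8 + 0.75 + 1.02 + 1.12 + 1.2
 = 5.4

5.4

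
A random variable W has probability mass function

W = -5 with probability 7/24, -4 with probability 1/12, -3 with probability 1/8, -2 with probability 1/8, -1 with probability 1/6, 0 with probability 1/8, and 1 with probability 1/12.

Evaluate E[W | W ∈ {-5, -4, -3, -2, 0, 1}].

P(W ∈ {-5, -4, -3, -2, 0, 1}) = 7/24 + 1/12 + 1/8 + 1/8 + 1/8 + 1/12 = 5/6.
E[W | W ∈ {-5, -4, -3, -2, 0, 1}] = [(-5)·7/24 + (-4)·1/12 + (-3)·1/8 + (-2)·1/8 + 0·1/8 + 1·1/12] / (5/6)
 = -7/3 / (5/6)
 = -14/5

-2.8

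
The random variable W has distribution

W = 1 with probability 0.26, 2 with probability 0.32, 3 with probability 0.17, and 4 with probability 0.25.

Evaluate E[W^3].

23.41

E[W^3] = Σ w^3·P(W=w)
 = 1·0.26 + 8·0.32 + 27·0.17 + 64·0.25
 = 0.26 + 2.56 + 4.59 + 16
 = 23.41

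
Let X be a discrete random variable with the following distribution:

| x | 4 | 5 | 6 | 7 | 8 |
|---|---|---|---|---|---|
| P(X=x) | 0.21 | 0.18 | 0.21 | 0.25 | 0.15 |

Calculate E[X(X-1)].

E[X(X-1)] = Σ x(x-1)·P(X=x)
 = 12·0.21 + 20·0.18 + 30·0.21 + 42·0.25 + 56·0.15
 = 2.52 + 3.6 + 6.3 + 10.5 + 8.4
 = 31.32

31.32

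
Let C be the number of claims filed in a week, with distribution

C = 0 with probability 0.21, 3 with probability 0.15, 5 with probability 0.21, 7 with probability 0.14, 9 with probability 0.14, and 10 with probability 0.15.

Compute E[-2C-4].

E[-2C-4] = Σ (-2c-4)·P(C=c)
 = (-4)·0.21 + (-10)·0.15 + (-14)·0.21 + (-18)·0.14 + (-22)·0.14 + (-24)·0.15
 = (-0.84) + (-1.5) + (-2.94) + (-2.52) + (-3.08) + (-3.6)
 = -14.48

-14.48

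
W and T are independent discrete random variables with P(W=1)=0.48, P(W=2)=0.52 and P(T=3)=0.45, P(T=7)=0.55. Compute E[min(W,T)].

1.52

E[min(W,T)] = Σ_w Σ_t min(w,t) · P(W=w)P(T=t)
 = 1·0.216 + 1·0.264 + 2·0.234 + 2·0.286
 = 0.216 + 0.264 + 0.468 + 0.572
 = 1.52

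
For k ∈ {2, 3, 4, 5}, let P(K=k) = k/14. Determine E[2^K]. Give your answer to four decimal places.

18.2857

E[2^K] = Σ 2^k·P(K=k)
 = 4·1/7 + 8·3/14 + 16·2/7 + 32·5/14
 = 4/7 + 12/7 + 32/7 + 80/7
 = 128/7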